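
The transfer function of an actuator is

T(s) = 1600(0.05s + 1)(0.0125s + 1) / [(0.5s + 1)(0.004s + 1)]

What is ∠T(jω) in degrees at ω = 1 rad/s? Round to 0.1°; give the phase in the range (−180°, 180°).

-23.2°

At ω = 1 rad/s:
zero (1 + j1·0.05) = 1 + j0.05 → |·| ≈ 1.0012, ∠ ≈ 2.86°
zero (1 + j1·0.0125) = 1 + j0.0125 → |·| ≈ 1.0001, ∠ ≈ 0.72°
pole (1 + j1·0.5) = 1 + j0.5 → |·| ≈ 1.118, ∠ ≈ 26.57°
pole (1 + j1·0.004) = 1 + j0.004 → |·| ≈ 1, ∠ ≈ 0.23°
∠T = (2.86° + 0.72°) − (26.57° + 0.23°) = -23.22°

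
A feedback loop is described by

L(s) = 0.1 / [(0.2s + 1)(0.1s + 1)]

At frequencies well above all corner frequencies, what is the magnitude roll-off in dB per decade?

Each pole contributes −20 dB/decade at high frequency; each zero contributes +20 dB/decade.
Net: 0 zero(s) − 2 pole(s) → -40 dB/decade.

-40 dB/decade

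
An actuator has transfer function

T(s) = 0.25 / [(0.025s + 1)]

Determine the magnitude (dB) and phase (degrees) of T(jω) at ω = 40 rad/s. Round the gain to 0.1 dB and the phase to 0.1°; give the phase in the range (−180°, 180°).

At ω = 40 rad/s:
pole (1 + j40·0.025) = 1 + j1 → |·| ≈ 1.4142, ∠ ≈ 45.00°
|T| = 0.25 · 1 / (1.4142) ≈ 0.17678
Gain = 20 log₁₀(0.17678) ≈ -15.05 dB
∠T = (0°) − (45.00°) = -45.00°

-15.1 dB, -45.0°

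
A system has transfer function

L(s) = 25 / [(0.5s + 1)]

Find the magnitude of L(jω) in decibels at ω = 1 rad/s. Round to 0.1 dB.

At ω = 1 rad/s:
pole (1 + j1·0.5) = 1 + j0.5 → |·| ≈ 1.118, ∠ ≈ 26.57°
|L| = 25 · 1 / (1.118) ≈ 22.361
Gain = 20 log₁₀(22.361) ≈ 26.99 dB

27.0 dB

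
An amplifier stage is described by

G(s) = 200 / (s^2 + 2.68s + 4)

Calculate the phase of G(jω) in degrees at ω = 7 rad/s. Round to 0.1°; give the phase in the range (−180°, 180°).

At s = jω = j7:
quadratic: (j7)² + 2.68·j7 + 4 = -45 + j18.76 → |·| ≈ 48.754, ∠ ≈ 157.37°
∠G = 0.00° − 157.37° = -157.37°

-157.4°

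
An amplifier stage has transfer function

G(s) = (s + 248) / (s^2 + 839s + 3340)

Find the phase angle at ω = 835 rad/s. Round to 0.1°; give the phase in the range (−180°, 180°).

Substitute s = j835:
Numerator: (j835) + 248 = 248 + j835
Denominator: (j835)^2 + 839(j835) + 3340 = -693885 + j700565
|N| = √(248² + 835²) ≈ 871.05, ∠N ≈ 73.46°
|D| = √(693885² + 700565²) ≈ 9.8604e+05, ∠D ≈ 134.73°
∠G = 73.46° − 134.73° = -61.27°

-61.3°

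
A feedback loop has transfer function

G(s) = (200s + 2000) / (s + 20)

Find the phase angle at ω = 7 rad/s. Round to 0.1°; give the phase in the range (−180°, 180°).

15.7°

Substitute s = j7:
Numerator: 200(j7) + 2000 = 2000 + j1400
Denominator: (j7) + 20 = 20 + j7
|N| = √(2000² + 1400²) ≈ 2441.3, ∠N ≈ 34.99°
|D| = √(20² + 7²) ≈ 21.19, ∠D ≈ 19.29°
∠G = 34.99° − 19.29° = 15.70°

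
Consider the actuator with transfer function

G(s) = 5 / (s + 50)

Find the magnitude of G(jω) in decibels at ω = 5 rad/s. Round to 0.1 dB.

At s = jω = j5:
pole (s+50): 50 + j5 → |·| = √(50²+5²) = √2525 ≈ 50.249, ∠ = arctan(5/50) ≈ 5.71°
|G| = 5 / 50.249 ≈ 0.099504
Gain = 20 log₁₀(0.099504) ≈ -20.04 dB

-20.0 dB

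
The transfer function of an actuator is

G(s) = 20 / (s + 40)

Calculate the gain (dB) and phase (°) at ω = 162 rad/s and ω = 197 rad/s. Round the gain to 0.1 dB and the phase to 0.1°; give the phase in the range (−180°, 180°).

ω = 162: -18.4 dB, -76.1°; ω = 197: -20.0 dB, -78.5°

Substitute s = j162:
Numerator: 20 = 20 + j0
Denominator: (j162) + 40 = 40 + j162
|N| = √(20² + 0²) ≈ 20, ∠N ≈ 0.00°
|D| = √(40² + 162²) ≈ 166.87, ∠D ≈ 76.13°
|G| = 20 / 166.87 ≈ 0.11985
Gain = 20 log₁₀(0.11985) ≈ -18.43 dB
∠G = 0.00° − 76.13° = -76.13°

Substitute s = j197:
Numerator: 20 = 20 + j0
Denominator: (j197) + 40 = 40 + j197
|N| = √(20² + 0²) ≈ 20, ∠N ≈ 0.00°
|D| = √(40² + 197²) ≈ 201.02, ∠D ≈ 78.52°
|G| = 20 / 201.02 ≈ 0.099493
Gain = 20 log₁₀(0.099493) ≈ -20.04 dB
∠G = 0.00° − 78.52° = -78.52°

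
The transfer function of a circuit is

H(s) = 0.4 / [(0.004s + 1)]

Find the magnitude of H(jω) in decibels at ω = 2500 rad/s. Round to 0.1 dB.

-28.0 dB

At ω = 2500 rad/s:
pole (1 + j2500·0.004) = 1 + j10 → |·| ≈ 10.05, ∠ ≈ 84.29°
|H| = 0.4 · 1 / (10.05) ≈ 0.039801
Gain = 20 log₁₀(0.039801) ≈ -28.00 dB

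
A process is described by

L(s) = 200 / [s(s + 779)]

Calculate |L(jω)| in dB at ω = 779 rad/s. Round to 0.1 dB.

-72.7 dB

At s = jω = j779:
pole (s+779): 779 + j779 → |·| = √(779²+779²) = √1213682 ≈ 1101.7, ∠ = arctan(779/779) ≈ 45.00°
pole at origin: |s| = 779, ∠ = 90.00° (in denominator)
|L| = 200 / 8.5822e+05 ≈ 0.00023304
Gain = 20 log₁₀(0.00023304) ≈ -72.65 dB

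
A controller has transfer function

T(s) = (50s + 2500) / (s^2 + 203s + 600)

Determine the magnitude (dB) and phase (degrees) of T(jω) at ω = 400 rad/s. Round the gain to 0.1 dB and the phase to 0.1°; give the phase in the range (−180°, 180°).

Substitute s = j400:
Numerator: 50(j400) + 2500 = 2500 + j20000
Denominator: (j400)^2 + 203(j400) + 600 = -159400 + j81200
|N| = √(2500² + 20000²) ≈ 20156, ∠N ≈ 82.87°
|D| = √(159400² + 81200²) ≈ 1.7889e+05, ∠D ≈ 153.01°
|T| = 20156 / 1.7889e+05 ≈ 0.11267
Gain = 20 log₁₀(0.11267) ≈ -18.96 dB
∠T = 82.87° − 153.01° = -70.14°

-19.0 dB, -70.1°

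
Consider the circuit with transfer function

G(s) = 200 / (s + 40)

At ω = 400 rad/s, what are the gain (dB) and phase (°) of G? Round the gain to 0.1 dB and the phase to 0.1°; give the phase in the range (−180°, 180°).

-6.1 dB, -84.3°

At s = jω = j400:
pole (s+40): 40 + j400 → |·| = √(40²+400²) = √161600 ≈ 402, ∠ = arctan(400/40) ≈ 84.29°
|G| = 200 / 402 ≈ 0.49751
Gain = 20 log₁₀(0.49751) ≈ -6.06 dB
∠G = 0.00° − 84.29° = -84.29°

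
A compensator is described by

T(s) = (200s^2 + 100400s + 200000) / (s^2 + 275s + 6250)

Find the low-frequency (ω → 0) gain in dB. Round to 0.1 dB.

T(0) = 200000 / 6250 = 32
20 log₁₀(32) ≈ 30.10 dB

30.1 dB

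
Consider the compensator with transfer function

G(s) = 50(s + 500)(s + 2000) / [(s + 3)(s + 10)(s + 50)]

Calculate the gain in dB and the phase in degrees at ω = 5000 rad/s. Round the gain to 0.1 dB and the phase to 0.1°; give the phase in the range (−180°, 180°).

-39.3 dB, -116.8°

At s = jω = j5000:
zero (s+500): 500 + j5000 → |·| = √(500²+5000²) = √25250000 ≈ 5024.9, ∠ = arctan(5000/500) ≈ 84.29°
zero (s+2000): 2000 + j5000 → |·| = √(2000²+5000²) = √29000000 ≈ 5385.2, ∠ = arctan(5000/2000) ≈ 68.20°
pole (s+3): 3 + j5000 → |·| = √(3²+5000²) = √25000009 ≈ 5000, ∠ = arctan(5000/3) ≈ 89.97°
pole (s+10): 10 + j5000 → |·| = √(10²+5000²) = √25000100 ≈ 5000, ∠ = arctan(5000/10) ≈ 89.89°
pole (s+50): 50 + j5000 → |·| = √(50²+5000²) = √25002500 ≈ 5000.2, ∠ = arctan(5000/50) ≈ 89.43°
|G| = 50 · 2.706e+07 / 1.25e+11 ≈ 0.010824
Gain = 20 log₁₀(0.010824) ≈ -39.31 dB
∠G = 152.49° − 269.29° = -116.80°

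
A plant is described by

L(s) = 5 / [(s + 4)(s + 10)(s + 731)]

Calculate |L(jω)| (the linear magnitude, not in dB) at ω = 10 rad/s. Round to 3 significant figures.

At s = jω = j10:
pole (s+4): 4 + j10 → |·| = √(4²+10²) = √116 ≈ 10.77, ∠ = arctan(10/4) ≈ 68.20°
pole (s+10): 10 + j10 → |·| = √(10²+10²) = √200 ≈ 14.142, ∠ = arctan(10/10) ≈ 45.00°
pole (s+731): 731 + j10 → |·| = √(731²+10²) = √534461 ≈ 731.07, ∠ = arctan(10/731) ≈ 0.78°
|L| = 5 / 1.1135e+05 ≈ 4.4903e-05

4.49e-05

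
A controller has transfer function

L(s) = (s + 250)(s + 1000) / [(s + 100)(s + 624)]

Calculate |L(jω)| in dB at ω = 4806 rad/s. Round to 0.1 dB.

At s = jω = j4806:
zero (s+250): 250 + j4806 → |·| = √(250²+4806²) = √23160136 ≈ 4812.5, ∠ = arctan(4806/250) ≈ 87.02°
zero (s+1000): 1000 + j4806 → |·| = √(1000²+4806²) = √24097636 ≈ 4908.9, ∠ = arctan(4806/1000) ≈ 78.25°
pole (s+100): 100 + j4806 → |·| = √(100²+4806²) = √23107636 ≈ 4807, ∠ = arctan(4806/100) ≈ 88.81°
pole (s+624): 624 + j4806 → |·| = √(624²+4806²) = √23487012 ≈ 4846.3, ∠ = arctan(4806/624) ≈ 82.60°
|L| = 1 · 2.3624e+07 / 2.3296e+07 ≈ 1.0141
Gain = 20 log₁₀(1.0141) ≈ 0.12 dB

0.1 dB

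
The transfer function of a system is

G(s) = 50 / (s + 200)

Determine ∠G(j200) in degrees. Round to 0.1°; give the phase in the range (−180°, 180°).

At s = jω = j200:
pole (s+200): 200 + j200 → |·| = √(200²+200²) = √80000 ≈ 282.84, ∠ = arctan(200/200) ≈ 45.00°
∠G = 0.00° − 45.00° = -45.00°

-45.0°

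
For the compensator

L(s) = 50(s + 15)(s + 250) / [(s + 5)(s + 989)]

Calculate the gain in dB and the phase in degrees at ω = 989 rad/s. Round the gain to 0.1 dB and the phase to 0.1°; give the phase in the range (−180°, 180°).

At s = jω = j989:
zero (s+15): 15 + j989 → |·| = √(15²+989²) = √978346 ≈ 989.11, ∠ = arctan(989/15) ≈ 89.13°
zero (s+250): 250 + j989 → |·| = √(250²+989²) = √1040621 ≈ 1020.1, ∠ = arctan(989/250) ≈ 75.81°
pole (s+5): 5 + j989 → |·| = √(5²+989²) = √978146 ≈ 989.01, ∠ = arctan(989/5) ≈ 89.71°
pole (s+989): 989 + j989 → |·| = √(989²+989²) = √1956242 ≈ 1398.7, ∠ = arctan(989/989) ≈ 45.00°
|L| = 50 · 1.009e+06 / 1.3833e+06 ≈ 36.471
Gain = 20 log₁₀(36.471) ≈ 31.24 dB
∠L = 164.94° − 134.71° = 30.23°

31.2 dB, 30.2°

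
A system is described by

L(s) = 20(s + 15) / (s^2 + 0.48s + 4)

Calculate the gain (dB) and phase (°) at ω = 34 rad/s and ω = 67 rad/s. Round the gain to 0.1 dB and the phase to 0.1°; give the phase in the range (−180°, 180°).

ω = 34: -3.8 dB, -113.0°; ω = 67: -10.3 dB, -102.2°

At s = jω = j34:
zero (s+15): 15 + j34 → |·| = √(15²+34²) = √1381 ≈ 37.162, ∠ = arctan(34/15) ≈ 66.19°
quadratic: (j34)² + 0.48·j34 + 4 = -1152 + j16.32 → |·| ≈ 1152.1, ∠ ≈ 179.19°
|L| = 20 · 37.162 / 1152.1 ≈ 0.64512
Gain = 20 log₁₀(0.64512) ≈ -3.81 dB
∠L = 66.19° − 179.19° = -113.00°

At s = jω = j67:
zero (s+15): 15 + j67 → |·| = √(15²+67²) = √4714 ≈ 68.659, ∠ = arctan(67/15) ≈ 77.38°
quadratic: (j67)² + 0.48·j67 + 4 = -4485 + j32.16 → |·| ≈ 4485.1, ∠ ≈ 179.59°
|L| = 20 · 68.659 / 4485.1 ≈ 0.30616
Gain = 20 log₁₀(0.30616) ≈ -10.28 dB
∠L = 77.38° − 179.59° = -102.21°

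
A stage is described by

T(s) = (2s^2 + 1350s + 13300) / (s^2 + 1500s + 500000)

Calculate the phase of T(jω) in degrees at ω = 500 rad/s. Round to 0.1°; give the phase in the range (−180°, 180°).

Substitute s = j500:
Numerator: 2(j500)^2 + 1350(j500) + 13300 = -486700 + j675000
Denominator: (j500)^2 + 1500(j500) + 500000 = 250000 + j750000
|N| = √(486700² + 675000²) ≈ 8.3217e+05, ∠N ≈ 125.79°
|D| = √(250000² + 750000²) ≈ 7.9057e+05, ∠D ≈ 71.57°
∠T = 125.79° − 71.57° = 54.22°

54.2°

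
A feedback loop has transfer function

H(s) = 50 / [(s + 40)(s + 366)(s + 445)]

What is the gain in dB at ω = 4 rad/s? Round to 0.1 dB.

-102.3 dB

At s = jω = j4:
pole (s+40): 40 + j4 → |·| = √(40²+4²) = √1616 ≈ 40.2, ∠ = arctan(4/40) ≈ 5.71°
pole (s+366): 366 + j4 → |·| = √(366²+4²) = √133972 ≈ 366.02, ∠ = arctan(4/366) ≈ 0.63°
pole (s+445): 445 + j4 → |·| = √(445²+4²) = √198041 ≈ 445.02, ∠ = arctan(4/445) ≈ 0.52°
|H| = 50 / 6.548e+06 ≈ 7.6359e-06
Gain = 20 log₁₀(7.6359e-06) ≈ -102.34 dB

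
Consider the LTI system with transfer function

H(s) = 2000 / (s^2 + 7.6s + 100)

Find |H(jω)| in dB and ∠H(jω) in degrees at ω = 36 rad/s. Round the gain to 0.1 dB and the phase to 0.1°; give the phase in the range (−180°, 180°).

4.2 dB, -167.1°

At s = jω = j36:
quadratic: (j36)² + 7.6·j36 + 100 = -1196 + j273.6 → |·| ≈ 1226.9, ∠ ≈ 167.11°
|H| = 2000 / 1226.9 ≈ 1.6301
Gain = 20 log₁₀(1.6301) ≈ 4.24 dB
∠H = 0.00° − 167.11° = -167.11°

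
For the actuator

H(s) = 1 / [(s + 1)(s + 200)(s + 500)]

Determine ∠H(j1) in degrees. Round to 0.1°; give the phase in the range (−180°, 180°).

-45.4°

At s = jω = j1:
pole (s+1): 1 + j1 → |·| = √(1²+1²) = √2 ≈ 1.4142, ∠ = arctan(1/1) ≈ 45.00°
pole (s+200): 200 + j1 → |·| = √(200²+1²) = √40001 ≈ 200, ∠ = arctan(1/200) ≈ 0.29°
pole (s+500): 500 + j1 → |·| = √(500²+1²) = √250001 ≈ 500, ∠ = arctan(1/500) ≈ 0.11°
∠H = 0.00° − 45.40° = -45.40°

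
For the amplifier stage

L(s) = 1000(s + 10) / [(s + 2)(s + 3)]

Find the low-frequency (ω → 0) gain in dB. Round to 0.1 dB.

L(0) = 1000·10 / (2·3) ≈ 1666.7
20 log₁₀(1666.7) ≈ 64.44 dB

64.4 dB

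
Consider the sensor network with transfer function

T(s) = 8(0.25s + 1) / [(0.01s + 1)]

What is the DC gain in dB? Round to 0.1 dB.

18.1 dB

T(0) = 8 · 1 / 1 = 8
20 log₁₀(8) ≈ 18.06 dB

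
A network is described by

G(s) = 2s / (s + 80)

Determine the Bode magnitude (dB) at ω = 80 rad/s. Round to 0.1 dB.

At s = jω = j80:
zero at origin: s = j80 → |·| = 80, ∠ = 90.00°
pole (s+80): 80 + j80 → |·| = √(80²+80²) = √12800 ≈ 113.14, ∠ = arctan(80/80) ≈ 45.00°
|G| = 2 · 80 / 113.14 ≈ 1.4142
Gain = 20 log₁₀(1.4142) ≈ 3.01 dB

3.0 dB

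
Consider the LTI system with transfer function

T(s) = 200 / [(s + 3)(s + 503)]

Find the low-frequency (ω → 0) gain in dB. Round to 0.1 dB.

-17.6 dB

T(0) = 200 / (3·503) ≈ 0.13254
20 log₁₀(0.13254) ≈ -17.55 dB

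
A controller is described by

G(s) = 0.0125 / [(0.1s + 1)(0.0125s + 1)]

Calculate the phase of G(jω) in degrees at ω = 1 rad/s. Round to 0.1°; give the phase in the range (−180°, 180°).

At ω = 1 rad/s:
pole (1 + j1·0.1) = 1 + j0.1 → |·| ≈ 1.005, ∠ ≈ 5.71°
pole (1 + j1·0.0125) = 1 + j0.0125 → |·| ≈ 1.0001, ∠ ≈ 0.72°
∠G = (0°) − (5.71° + 0.72°) = -6.43°

-6.4°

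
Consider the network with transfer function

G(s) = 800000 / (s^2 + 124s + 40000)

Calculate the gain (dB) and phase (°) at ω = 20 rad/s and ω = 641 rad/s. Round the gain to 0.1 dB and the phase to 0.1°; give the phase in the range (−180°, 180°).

At s = jω = j20:
quadratic: (j20)² + 124·j20 + 40000 = 39600 + j2480 → |·| ≈ 39678, ∠ ≈ 3.58°
|G| = 800000 / 39678 ≈ 20.162
Gain = 20 log₁₀(20.162) ≈ 26.09 dB
∠G = 0.00° − 3.58° = -3.58°

At s = jω = j641:
quadratic: (j641)² + 124·j641 + 40000 = -370881 + j79484 → |·| ≈ 3.793e+05, ∠ ≈ 167.90°
|G| = 800000 / 3.793e+05 ≈ 2.1091
Gain = 20 log₁₀(2.1091) ≈ 6.48 dB
∠G = 0.00° − 167.90° = -167.90°

ω = 20: 26.1 dB, -3.6°; ω = 641: 6.5 dB, -167.9°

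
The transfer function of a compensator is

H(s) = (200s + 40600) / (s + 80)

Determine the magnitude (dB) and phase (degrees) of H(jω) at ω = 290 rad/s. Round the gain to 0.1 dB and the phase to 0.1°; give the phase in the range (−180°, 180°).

47.4 dB, -19.6°

Substitute s = j290:
Numerator: 200(j290) + 40600 = 40600 + j58000
Denominator: (j290) + 80 = 80 + j290
|N| = √(40600² + 58000²) ≈ 70798, ∠N ≈ 55.01°
|D| = √(80² + 290²) ≈ 300.83, ∠D ≈ 74.58°
|H| = 70798 / 300.83 ≈ 235.34
Gain = 20 log₁₀(235.34) ≈ 47.43 dB
∠H = 55.01° − 74.58° = -19.57°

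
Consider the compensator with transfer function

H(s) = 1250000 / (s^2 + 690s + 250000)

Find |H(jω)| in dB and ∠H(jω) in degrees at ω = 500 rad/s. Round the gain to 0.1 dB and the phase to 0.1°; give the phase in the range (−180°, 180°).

At s = jω = j500:
quadratic: (j500)² + 690·j500 + 250000 = 0 + j345000 → |·| ≈ 3.45e+05, ∠ ≈ 90.00°
|H| = 1250000 / 3.45e+05 ≈ 3.6232
Gain = 20 log₁₀(3.6232) ≈ 11.18 dB
∠H = 0.00° − 90.00° = -90.00°

11.2 dB, -90.0°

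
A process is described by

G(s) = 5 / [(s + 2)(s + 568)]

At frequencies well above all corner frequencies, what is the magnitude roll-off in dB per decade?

-40 dB/decade

Each pole contributes −20 dB/decade at high frequency; each zero contributes +20 dB/decade.
Net: 0 zero(s) − 2 pole(s) → -40 dB/decade.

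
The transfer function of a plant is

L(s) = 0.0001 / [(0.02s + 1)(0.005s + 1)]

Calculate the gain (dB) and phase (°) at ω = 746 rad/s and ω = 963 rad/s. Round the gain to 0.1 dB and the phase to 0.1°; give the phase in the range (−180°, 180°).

ω = 746: -115.2 dB, -161.2°; ω = 963: -119.5 dB, -165.3°

At ω = 746 rad/s:
pole (1 + j746·0.02) = 1 + j14.92 → |·| ≈ 14.953, ∠ ≈ 86.17°
pole (1 + j746·0.005) = 1 + j3.73 → |·| ≈ 3.8617, ∠ ≈ 74.99°
|L| = 0.0001 · 1 / (14.953 · 3.8617) ≈ 1.7318e-06
Gain = 20 log₁₀(1.7318e-06) ≈ -115.23 dB
∠L = (0°) − (86.17° + 74.99°) = -161.16°

At ω = 963 rad/s:
pole (1 + j963·0.02) = 1 + j19.26 → |·| ≈ 19.286, ∠ ≈ 87.03°
pole (1 + j963·0.005) = 1 + j4.815 → |·| ≈ 4.9177, ∠ ≈ 78.27°
|L| = 0.0001 · 1 / (19.286 · 4.9177) ≈ 1.0544e-06
Gain = 20 log₁₀(1.0544e-06) ≈ -119.54 dB
∠L = (0°) − (87.03° + 78.27°) = -165.30°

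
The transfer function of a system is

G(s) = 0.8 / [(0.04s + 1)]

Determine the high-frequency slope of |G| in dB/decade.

-20 dB/decade

Each pole contributes −20 dB/decade at high frequency; each zero contributes +20 dB/decade.
Net: 0 zero(s) − 1 pole(s) → -20 dB/decade.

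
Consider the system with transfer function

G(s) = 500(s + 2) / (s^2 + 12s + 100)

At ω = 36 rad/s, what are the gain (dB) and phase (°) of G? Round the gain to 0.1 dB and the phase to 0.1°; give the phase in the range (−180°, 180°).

At s = jω = j36:
zero (s+2): 2 + j36 → |·| = √(2²+36²) = √1300 ≈ 36.056, ∠ = arctan(36/2) ≈ 86.82°
quadratic: (j36)² + 12·j36 + 100 = -1196 + j432 → |·| ≈ 1271.6, ∠ ≈ 160.14°
|G| = 500 · 36.056 / 1271.6 ≈ 14.177
Gain = 20 log₁₀(14.177) ≈ 23.03 dB
∠G = 86.82° − 160.14° = -73.32°

23.0 dB, -73.3°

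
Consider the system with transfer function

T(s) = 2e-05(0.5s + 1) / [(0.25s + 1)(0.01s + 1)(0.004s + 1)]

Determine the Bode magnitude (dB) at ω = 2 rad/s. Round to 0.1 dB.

-91.9 dB

At ω = 2 rad/s:
zero (1 + j2·0.5) = 1 + j1 → |·| ≈ 1.4142, ∠ ≈ 45.00°
pole (1 + j2·0.25) = 1 + j0.5 → |·| ≈ 1.118, ∠ ≈ 26.57°
pole (1 + j2·0.01) = 1 + j0.02 → |·| ≈ 1.0002, ∠ ≈ 1.15°
pole (1 + j2·0.004) = 1 + j0.008 → |·| ≈ 1, ∠ ≈ 0.46°
|T| = 2e-05 · 1.4142 / (1.118 · 1.0002 · 1) ≈ 2.5294e-05
Gain = 20 log₁₀(2.5294e-05) ≈ -91.94 dB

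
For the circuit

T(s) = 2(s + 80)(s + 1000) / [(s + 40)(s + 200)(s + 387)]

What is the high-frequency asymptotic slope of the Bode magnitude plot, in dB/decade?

Each pole contributes −20 dB/decade at high frequency; each zero contributes +20 dB/decade.
Net: 2 zero(s) − 3 pole(s) → -20 dB/decade.

-20 dB/decade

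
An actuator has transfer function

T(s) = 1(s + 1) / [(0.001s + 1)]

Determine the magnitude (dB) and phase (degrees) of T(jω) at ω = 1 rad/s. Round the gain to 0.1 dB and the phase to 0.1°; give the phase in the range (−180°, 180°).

3.0 dB, 44.9°

At ω = 1 rad/s:
zero (1 + j1·1) = 1 + j1 → |·| ≈ 1.4142, ∠ ≈ 45.00°
pole (1 + j1·0.001) = 1 + j0.001 → |·| ≈ 1, ∠ ≈ 0.06°
|T| = 1 · 1.4142 / (1) ≈ 1.4142
Gain = 20 log₁₀(1.4142) ≈ 3.01 dB
∠T = (45.00°) − (0.06°) = 44.94°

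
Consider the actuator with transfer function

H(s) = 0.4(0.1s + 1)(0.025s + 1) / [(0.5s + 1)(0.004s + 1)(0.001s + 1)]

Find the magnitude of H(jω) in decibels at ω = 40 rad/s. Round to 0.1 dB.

At ω = 40 rad/s:
zero (1 + j40·0.1) = 1 + j4 → |·| ≈ 4.1231, ∠ ≈ 75.96°
zero (1 + j40·0.025) = 1 + j1 → |·| ≈ 1.4142, ∠ ≈ 45.00°
pole (1 + j40·0.5) = 1 + j20 → |·| ≈ 20.025, ∠ ≈ 87.14°
pole (1 + j40·0.004) = 1 + j0.16 → |·| ≈ 1.0127, ∠ ≈ 9.09°
pole (1 + j40·0.001) = 1 + j0.04 → |·| ≈ 1.0008, ∠ ≈ 2.29°
|H| = 0.4 · 4.1231 · 1.4142 / (20.025 · 1.0127 · 1.0008) ≈ 0.11492
Gain = 20 log₁₀(0.11492) ≈ -18.79 dB

-18.8 dB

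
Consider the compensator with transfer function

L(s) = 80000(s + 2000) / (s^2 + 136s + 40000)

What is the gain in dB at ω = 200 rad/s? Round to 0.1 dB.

75.4 dB

At s = jω = j200:
zero (s+2000): 2000 + j200 → |·| = √(2000²+200²) = √4040000 ≈ 2010, ∠ = arctan(200/2000) ≈ 5.71°
quadratic: (j200)² + 136·j200 + 40000 = 0 + j27200 → |·| ≈ 27200, ∠ ≈ 90.00°
|L| = 80000 · 2010 / 27200 ≈ 5911.8
Gain = 20 log₁₀(5911.8) ≈ 75.43 dB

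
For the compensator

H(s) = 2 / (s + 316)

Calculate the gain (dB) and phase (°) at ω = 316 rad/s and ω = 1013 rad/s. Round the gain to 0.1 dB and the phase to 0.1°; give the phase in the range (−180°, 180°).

ω = 316: -47.0 dB, -45.0°; ω = 1013: -54.5 dB, -72.7°

Substitute s = j316:
Numerator: 2 = 2 + j0
Denominator: (j316) + 316 = 316 + j316
|N| = √(2² + 0²) ≈ 2, ∠N ≈ 0.00°
|D| = √(316² + 316²) ≈ 446.89, ∠D ≈ 45.00°
|H| = 2 / 446.89 ≈ 0.0044754
Gain = 20 log₁₀(0.0044754) ≈ -46.98 dB
∠H = 0.00° − 45.00° = -45.00°

Substitute s = j1013:
Numerator: 2 = 2 + j0
Denominator: (j1013) + 316 = 316 + j1013
|N| = √(2² + 0²) ≈ 2, ∠N ≈ 0.00°
|D| = √(316² + 1013²) ≈ 1061.1, ∠D ≈ 72.67°
|H| = 2 / 1061.1 ≈ 0.0018848
Gain = 20 log₁₀(0.0018848) ≈ -54.49 dB
∠H = 0.00° − 72.67° = -72.67°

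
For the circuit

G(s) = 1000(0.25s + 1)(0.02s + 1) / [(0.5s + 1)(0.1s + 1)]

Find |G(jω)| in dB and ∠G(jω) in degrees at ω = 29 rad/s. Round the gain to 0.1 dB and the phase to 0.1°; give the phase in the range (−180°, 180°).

45.6 dB, -44.8°

At ω = 29 rad/s:
zero (1 + j29·0.25) = 1 + j7.25 → |·| ≈ 7.3186, ∠ ≈ 82.15°
zero (1 + j29·0.02) = 1 + j0.58 → |·| ≈ 1.156, ∠ ≈ 30.11°
pole (1 + j29·0.5) = 1 + j14.5 → |·| ≈ 14.534, ∠ ≈ 86.05°
pole (1 + j29·0.1) = 1 + j2.9 → |·| ≈ 3.0676, ∠ ≈ 70.97°
|G| = 1000 · 7.3186 · 1.156 / (14.534 · 3.0676) ≈ 189.76
Gain = 20 log₁₀(189.76) ≈ 45.56 dB
∠G = (82.15° + 30.11°) − (86.05° + 70.97°) = -44.76°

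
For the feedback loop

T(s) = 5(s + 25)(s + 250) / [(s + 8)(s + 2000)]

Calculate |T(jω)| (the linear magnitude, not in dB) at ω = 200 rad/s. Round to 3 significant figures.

At s = jω = j200:
zero (s+25): 25 + j200 → |·| = √(25²+200²) = √40625 ≈ 201.56, ∠ = arctan(200/25) ≈ 82.87°
zero (s+250): 250 + j200 → |·| = √(250²+200²) = √102500 ≈ 320.16, ∠ = arctan(200/250) ≈ 38.66°
pole (s+8): 8 + j200 → |·| = √(8²+200²) = √40064 ≈ 200.16, ∠ = arctan(200/8) ≈ 87.71°
pole (s+2000): 2000 + j200 → |·| = √(2000²+200²) = √4040000 ≈ 2010, ∠ = arctan(200/2000) ≈ 5.71°
|T| = 5 · 64531 / 4.0232e+05 ≈ 0.80199

0.802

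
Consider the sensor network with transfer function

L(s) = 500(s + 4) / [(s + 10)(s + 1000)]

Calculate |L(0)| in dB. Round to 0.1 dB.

-14.0 dB

L(0) = 500·4 / (10·1000) = 0.2
20 log₁₀(0.2) ≈ -13.98 dB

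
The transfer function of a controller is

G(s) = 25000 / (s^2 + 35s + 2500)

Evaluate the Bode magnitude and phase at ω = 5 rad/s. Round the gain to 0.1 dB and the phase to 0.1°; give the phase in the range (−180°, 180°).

At s = jω = j5:
quadratic: (j5)² + 35·j5 + 2500 = 2475 + j175 → |·| ≈ 2481.2, ∠ ≈ 4.04°
|G| = 25000 / 2481.2 ≈ 10.076
Gain = 20 log₁₀(10.076) ≈ 20.07 dB
∠G = 0.00° − 4.04° = -4.04°

20.1 dB, -4.0°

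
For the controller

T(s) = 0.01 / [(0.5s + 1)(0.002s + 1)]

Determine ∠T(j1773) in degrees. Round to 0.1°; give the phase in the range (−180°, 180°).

At ω = 1773 rad/s:
pole (1 + j1773·0.5) = 1 + j886.5 → |·| ≈ 886.5, ∠ ≈ 89.94°
pole (1 + j1773·0.002) = 1 + j3.546 → |·| ≈ 3.6843, ∠ ≈ 74.25°
∠T = (0°) − (89.94° + 74.25°) = -164.19°

-164.2°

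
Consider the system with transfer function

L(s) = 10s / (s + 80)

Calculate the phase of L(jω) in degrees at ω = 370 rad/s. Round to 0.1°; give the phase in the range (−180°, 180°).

At s = jω = j370:
zero at origin: s = j370 → |·| = 370, ∠ = 90.00°
pole (s+80): 80 + j370 → |·| = √(80²+370²) = √143300 ≈ 378.55, ∠ = arctan(370/80) ≈ 77.80°
∠L = 90.00° − 77.80° = 12.20°

12.2°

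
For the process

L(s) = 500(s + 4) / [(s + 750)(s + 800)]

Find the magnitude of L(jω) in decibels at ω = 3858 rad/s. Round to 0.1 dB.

-18.1 dB

At s = jω = j3858:
zero (s+4): 4 + j3858 → |·| = √(4²+3858²) = √14884180 ≈ 3858, ∠ = arctan(3858/4) ≈ 89.94°
pole (s+750): 750 + j3858 → |·| = √(750²+3858²) = √15446664 ≈ 3930.2, ∠ = arctan(3858/750) ≈ 79.00°
pole (s+800): 800 + j3858 → |·| = √(800²+3858²) = √15524164 ≈ 3940.1, ∠ = arctan(3858/800) ≈ 78.29°
|L| = 500 · 3858 / 1.5485e+07 ≈ 0.12457
Gain = 20 log₁₀(0.12457) ≈ -18.09 dB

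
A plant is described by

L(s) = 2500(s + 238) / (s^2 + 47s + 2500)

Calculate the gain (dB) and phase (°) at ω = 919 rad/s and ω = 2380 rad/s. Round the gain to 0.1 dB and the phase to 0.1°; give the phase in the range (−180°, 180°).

ω = 919: 9.0 dB, -101.6°; ω = 2380: 0.5 dB, -94.6°

At s = jω = j919:
zero (s+238): 238 + j919 → |·| = √(238²+919²) = √901205 ≈ 949.32, ∠ = arctan(919/238) ≈ 75.48°
quadratic: (j919)² + 47·j919 + 2500 = -842061 + j43193 → |·| ≈ 8.4317e+05, ∠ ≈ 177.06°
|L| = 2500 · 949.32 / 8.4317e+05 ≈ 2.8147
Gain = 20 log₁₀(2.8147) ≈ 8.99 dB
∠L = 75.48° − 177.06° = -101.58°

At s = jω = j2380:
zero (s+238): 238 + j2380 → |·| = √(238²+2380²) = √5721044 ≈ 2391.9, ∠ = arctan(2380/238) ≈ 84.29°
quadratic: (j2380)² + 47·j2380 + 2500 = -5661900 + j111860 → |·| ≈ 5.663e+06, ∠ ≈ 178.87°
|L| = 2500 · 2391.9 / 5.663e+06 ≈ 1.0559
Gain = 20 log₁₀(1.0559) ≈ 0.47 dB
∠L = 84.29° − 178.87° = -94.58°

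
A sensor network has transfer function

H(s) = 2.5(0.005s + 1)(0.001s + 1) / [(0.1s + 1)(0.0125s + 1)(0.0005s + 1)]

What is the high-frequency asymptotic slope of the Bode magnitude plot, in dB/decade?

Each pole contributes −20 dB/decade at high frequency; each zero contributes +20 dB/decade.
Net: 2 zero(s) − 3 pole(s) → -20 dB/decade.

-20 dB/decade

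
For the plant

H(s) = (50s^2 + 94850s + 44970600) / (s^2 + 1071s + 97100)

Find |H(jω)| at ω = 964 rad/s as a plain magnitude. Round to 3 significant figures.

69.0

Substitute s = j964:
Numerator: 50(j964)^2 + 94850(j964) + 44970600 = -1494200 + j91435400
Denominator: (j964)^2 + 1071(j964) + 97100 = -832196 + j1032444
|N| = √(1494200² + 91435400²) ≈ 9.1448e+07, ∠N ≈ 90.94°
|D| = √(832196² + 1032444²) ≈ 1.3261e+06, ∠D ≈ 128.87°
|H| = 9.1448e+07 / 1.3261e+06 ≈ 68.96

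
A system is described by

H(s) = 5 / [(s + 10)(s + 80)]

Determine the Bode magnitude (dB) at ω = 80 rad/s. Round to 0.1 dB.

-65.2 dB

At s = jω = j80:
pole (s+10): 10 + j80 → |·| = √(10²+80²) = √6500 ≈ 80.623, ∠ = arctan(80/10) ≈ 82.87°
pole (s+80): 80 + j80 → |·| = √(80²+80²) = √12800 ≈ 113.14, ∠ = arctan(80/80) ≈ 45.00°
|H| = 5 / 9121.7 ≈ 0.00054814
Gain = 20 log₁₀(0.00054814) ≈ -65.22 dB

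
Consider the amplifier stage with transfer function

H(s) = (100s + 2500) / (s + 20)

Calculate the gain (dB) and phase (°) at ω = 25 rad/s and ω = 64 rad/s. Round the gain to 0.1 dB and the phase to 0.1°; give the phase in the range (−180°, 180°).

ω = 25: 40.9 dB, -6.3°; ω = 64: 40.2 dB, -4.0°

Substitute s = j25:
Numerator: 100(j25) + 2500 = 2500 + j2500
Denominator: (j25) + 20 = 20 + j25
|N| = √(2500² + 2500²) ≈ 3535.5, ∠N ≈ 45.00°
|D| = √(20² + 25²) ≈ 32.016, ∠D ≈ 51.34°
|H| = 3535.5 / 32.016 ≈ 110.43
Gain = 20 log₁₀(110.43) ≈ 40.86 dB
∠H = 45.00° − 51.34° = -6.34°

Substitute s = j64:
Numerator: 100(j64) + 2500 = 2500 + j6400
Denominator: (j64) + 20 = 20 + j64
|N| = √(2500² + 6400²) ≈ 6871, ∠N ≈ 68.66°
|D| = √(20² + 64²) ≈ 67.052, ∠D ≈ 72.65°
|H| = 6871 / 67.052 ≈ 102.47
Gain = 20 log₁₀(102.47) ≈ 40.21 dB
∠H = 68.66° − 72.65° = -3.99°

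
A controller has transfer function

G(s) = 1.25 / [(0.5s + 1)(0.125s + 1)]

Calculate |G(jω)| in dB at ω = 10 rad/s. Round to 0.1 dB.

-16.3 dB

At ω = 10 rad/s:
pole (1 + j10·0.5) = 1 + j5 → |·| ≈ 5.099, ∠ ≈ 78.69°
pole (1 + j10·0.125) = 1 + j1.25 → |·| ≈ 1.6008, ∠ ≈ 51.34°
|G| = 1.25 · 1 / (5.099 · 1.6008) ≈ 0.15314
Gain = 20 log₁₀(0.15314) ≈ -16.30 dB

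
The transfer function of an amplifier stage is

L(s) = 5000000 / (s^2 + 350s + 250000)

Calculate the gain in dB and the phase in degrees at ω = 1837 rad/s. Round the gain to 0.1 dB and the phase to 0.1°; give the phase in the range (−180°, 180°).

At s = jω = j1837:
quadratic: (j1837)² + 350·j1837 + 250000 = -3124569 + j642950 → |·| ≈ 3.19e+06, ∠ ≈ 168.37°
|L| = 5000000 / 3.19e+06 ≈ 1.5674
Gain = 20 log₁₀(1.5674) ≈ 3.90 dB
∠L = 0.00° − 168.37° = -168.37°

3.9 dB, -168.4°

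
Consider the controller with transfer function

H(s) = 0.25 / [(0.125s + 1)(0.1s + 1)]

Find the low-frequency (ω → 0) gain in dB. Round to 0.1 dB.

-12.0 dB

H(0) = 0.25 · 1 / 1 = 0.25
20 log₁₀(0.25) ≈ -12.04 dB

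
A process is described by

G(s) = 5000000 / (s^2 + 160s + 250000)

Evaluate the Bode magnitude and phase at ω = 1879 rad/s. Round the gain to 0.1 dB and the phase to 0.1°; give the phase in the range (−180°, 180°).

3.6 dB, -174.8°

At s = jω = j1879:
quadratic: (j1879)² + 160·j1879 + 250000 = -3280641 + j300640 → |·| ≈ 3.2944e+06, ∠ ≈ 174.76°
|G| = 5000000 / 3.2944e+06 ≈ 1.5177
Gain = 20 log₁₀(1.5177) ≈ 3.62 dB
∠G = 0.00° − 174.76° = -174.76°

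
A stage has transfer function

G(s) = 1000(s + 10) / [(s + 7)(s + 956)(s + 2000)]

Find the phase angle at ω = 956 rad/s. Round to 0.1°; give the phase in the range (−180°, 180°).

-70.7°

At s = jω = j956:
zero (s+10): 10 + j956 → |·| = √(10²+956²) = √914036 ≈ 956.05, ∠ = arctan(956/10) ≈ 89.40°
pole (s+7): 7 + j956 → |·| = √(7²+956²) = √913985 ≈ 956.03, ∠ = arctan(956/7) ≈ 89.58°
pole (s+956): 956 + j956 → |·| = √(956²+956²) = √1827872 ≈ 1352, ∠ = arctan(956/956) ≈ 45.00°
pole (s+2000): 2000 + j956 → |·| = √(2000²+956²) = √4913936 ≈ 2216.7, ∠ = arctan(956/2000) ≈ 25.55°
∠G = 89.40° − 160.13° = -70.73°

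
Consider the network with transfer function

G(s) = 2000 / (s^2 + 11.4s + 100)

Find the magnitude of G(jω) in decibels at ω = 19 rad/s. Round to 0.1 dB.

15.4 dB

At s = jω = j19:
quadratic: (j19)² + 11.4·j19 + 100 = -261 + j216.6 → |·| ≈ 339.17, ∠ ≈ 140.31°
|G| = 2000 / 339.17 ≈ 5.8967
Gain = 20 log₁₀(5.8967) ≈ 15.41 dB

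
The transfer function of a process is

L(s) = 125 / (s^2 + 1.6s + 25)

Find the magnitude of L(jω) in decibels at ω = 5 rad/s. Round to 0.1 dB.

At s = jω = j5:
quadratic: (j5)² + 1.6·j5 + 25 = 0 + j8 → |·| ≈ 8, ∠ ≈ 90.00°
|L| = 125 / 8 ≈ 15.625
Gain = 20 log₁₀(15.625) ≈ 23.88 dB

23.9 dB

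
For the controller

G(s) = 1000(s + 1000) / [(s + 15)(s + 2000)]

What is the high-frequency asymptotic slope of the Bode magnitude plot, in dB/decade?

Each pole contributes −20 dB/decade at high frequency; each zero contributes +20 dB/decade.
Net: 1 zero(s) − 2 pole(s) → -20 dB/decade.

-20 dB/decade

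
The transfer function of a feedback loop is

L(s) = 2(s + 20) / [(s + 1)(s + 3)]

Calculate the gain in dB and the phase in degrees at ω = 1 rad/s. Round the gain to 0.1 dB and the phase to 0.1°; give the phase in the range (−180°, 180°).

At s = jω = j1:
zero (s+20): 20 + j1 → |·| = √(20²+1²) = √401 ≈ 20.025, ∠ = arctan(1/20) ≈ 2.86°
pole (s+1): 1 + j1 → |·| = √(1²+1²) = √2 ≈ 1.4142, ∠ = arctan(1/1) ≈ 45.00°
pole (s+3): 3 + j1 → |·| = √(3²+1²) = √10 ≈ 3.1623, ∠ = arctan(1/3) ≈ 18.43°
|L| = 2 · 20.025 / 4.4721 ≈ 8.9555
Gain = 20 log₁₀(8.9555) ≈ 19.04 dB
∠L = 2.86° − 63.43° = -60.57°

19.0 dB, -60.6°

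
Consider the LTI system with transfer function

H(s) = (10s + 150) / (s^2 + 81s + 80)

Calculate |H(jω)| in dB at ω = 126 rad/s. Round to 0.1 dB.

Substitute s = j126:
Numerator: 10(j126) + 150 = 150 + j1260
Denominator: (j126)^2 + 81(j126) + 80 = -15796 + j10206
|N| = √(150² + 1260²) ≈ 1268.9, ∠N ≈ 83.21°
|D| = √(15796² + 10206²) ≈ 18806, ∠D ≈ 147.13°
|H| = 1268.9 / 18806 ≈ 0.067473
Gain = 20 log₁₀(0.067473) ≈ -23.42 dB

-23.4 dB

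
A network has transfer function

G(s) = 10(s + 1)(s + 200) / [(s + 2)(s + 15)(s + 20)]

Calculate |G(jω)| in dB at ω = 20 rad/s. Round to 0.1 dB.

At s = jω = j20:
zero (s+1): 1 + j20 → |·| = √(1²+20²) = √401 ≈ 20.025, ∠ = arctan(20/1) ≈ 87.14°
zero (s+200): 200 + j20 → |·| = √(200²+20²) = √40400 ≈ 201, ∠ = arctan(20/200) ≈ 5.71°
pole (s+2): 2 + j20 → |·| = √(2²+20²) = √404 ≈ 20.1, ∠ = arctan(20/2) ≈ 84.29°
pole (s+15): 15 + j20 → |·| = √(15²+20²) = √625 ≈ 25, ∠ = arctan(20/15) ≈ 53.13°
pole (s+20): 20 + j20 → |·| = √(20²+20²) = √800 ≈ 28.284, ∠ = arctan(20/20) ≈ 45.00°
|G| = 10 · 4025 / 14213 ≈ 2.8319
Gain = 20 log₁₀(2.8319) ≈ 9.04 dB

9.0 dB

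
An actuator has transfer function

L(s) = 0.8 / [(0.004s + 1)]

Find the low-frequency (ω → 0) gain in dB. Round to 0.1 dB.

L(0) = 0.8 · 1 / 1 = 0.8
20 log₁₀(0.8) ≈ -1.94 dB

-1.9 dB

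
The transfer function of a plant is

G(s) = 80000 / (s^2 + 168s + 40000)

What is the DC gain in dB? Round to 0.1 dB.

6.0 dB

G(0) = 80000 / 40000 = 2
20 log₁₀(2) ≈ 6.02 dB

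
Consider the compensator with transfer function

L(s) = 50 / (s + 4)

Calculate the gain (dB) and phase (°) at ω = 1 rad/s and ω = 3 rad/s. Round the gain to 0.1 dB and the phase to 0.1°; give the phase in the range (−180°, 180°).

ω = 1: 21.7 dB, -14.0°; ω = 3: 20.0 dB, -36.9°

Substitute s = j1:
Numerator: 50 = 50 + j0
Denominator: (j1) + 4 = 4 + j1
|N| = √(50² + 0²) ≈ 50, ∠N ≈ 0.00°
|D| = √(4² + 1²) ≈ 4.1231, ∠D ≈ 14.04°
|L| = 50 / 4.1231 ≈ 12.127
Gain = 20 log₁₀(12.127) ≈ 21.68 dB
∠L = 0.00° − 14.04° = -14.04°

Substitute s = j3:
Numerator: 50 = 50 + j0
Denominator: (j3) + 4 = 4 + j3
|N| = √(50² + 0²) ≈ 50, ∠N ≈ 0.00°
|D| = √(4² + 3²) ≈ 5, ∠D ≈ 36.87°
|L| = 50 / 5 ≈ 10
Gain = 20 log₁₀(10) ≈ 20.00 dB
∠L = 0.00° − 36.87° = -36.87°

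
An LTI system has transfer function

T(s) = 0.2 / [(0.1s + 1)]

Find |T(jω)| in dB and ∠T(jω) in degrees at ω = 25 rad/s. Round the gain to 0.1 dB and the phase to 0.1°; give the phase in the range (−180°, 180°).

-22.6 dB, -68.2°

At ω = 25 rad/s:
pole (1 + j25·0.1) = 1 + j2.5 → |·| ≈ 2.6926, ∠ ≈ 68.20°
|T| = 0.2 · 1 / (2.6926) ≈ 0.074278
Gain = 20 log₁₀(0.074278) ≈ -22.58 dB
∠T = (0°) − (68.20°) = -68.20°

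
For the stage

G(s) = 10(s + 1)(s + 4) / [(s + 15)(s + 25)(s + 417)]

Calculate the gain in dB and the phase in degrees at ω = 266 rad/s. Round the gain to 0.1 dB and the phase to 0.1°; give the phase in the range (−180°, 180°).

-33.9 dB, -25.0°

At s = jω = j266:
zero (s+1): 1 + j266 → |·| = √(1²+266²) = √70757 ≈ 266, ∠ = arctan(266/1) ≈ 89.78°
zero (s+4): 4 + j266 → |·| = √(4²+266²) = √70772 ≈ 266.03, ∠ = arctan(266/4) ≈ 89.14°
pole (s+15): 15 + j266 → |·| = √(15²+266²) = √70981 ≈ 266.42, ∠ = arctan(266/15) ≈ 86.77°
pole (s+25): 25 + j266 → |·| = √(25²+266²) = √71381 ≈ 267.17, ∠ = arctan(266/25) ≈ 84.63°
pole (s+417): 417 + j266 → |·| = √(417²+266²) = √244645 ≈ 494.62, ∠ = arctan(266/417) ≈ 32.53°
|G| = 10 · 70764 / 3.5207e+07 ≈ 0.020099
Gain = 20 log₁₀(0.020099) ≈ -33.94 dB
∠G = 178.92° − 203.93° = -25.01°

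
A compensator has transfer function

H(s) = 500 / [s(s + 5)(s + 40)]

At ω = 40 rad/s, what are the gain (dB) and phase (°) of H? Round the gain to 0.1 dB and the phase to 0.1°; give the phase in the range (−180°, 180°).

-45.2 dB, 142.1°

At s = jω = j40:
pole (s+5): 5 + j40 → |·| = √(5²+40²) = √1625 ≈ 40.311, ∠ = arctan(40/5) ≈ 82.87°
pole (s+40): 40 + j40 → |·| = √(40²+40²) = √3200 ≈ 56.569, ∠ = arctan(40/40) ≈ 45.00°
pole at origin: |s| = 40, ∠ = 90.00° (in denominator)
|H| = 500 / 91214 ≈ 0.0054816
Gain = 20 log₁₀(0.0054816) ≈ -45.22 dB
∠H = 0.00° − 217.87° = -217.87° ≡ 142.13° (principal value)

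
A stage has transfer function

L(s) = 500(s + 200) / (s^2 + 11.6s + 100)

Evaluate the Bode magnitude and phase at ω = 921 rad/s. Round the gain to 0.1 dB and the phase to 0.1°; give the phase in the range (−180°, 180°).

At s = jω = j921:
zero (s+200): 200 + j921 → |·| = √(200²+921²) = √888241 ≈ 942.47, ∠ = arctan(921/200) ≈ 77.75°
quadratic: (j921)² + 11.6·j921 + 100 = -848141 + j10683.6 → |·| ≈ 8.4821e+05, ∠ ≈ 179.28°
|L| = 500 · 942.47 / 8.4821e+05 ≈ 0.55556
Gain = 20 log₁₀(0.55556) ≈ -5.11 dB
∠L = 77.75° − 179.28° = -101.53°

-5.1 dB, -101.5°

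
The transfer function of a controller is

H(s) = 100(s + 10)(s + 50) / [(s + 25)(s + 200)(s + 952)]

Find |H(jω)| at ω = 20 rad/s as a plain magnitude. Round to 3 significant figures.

At s = jω = j20:
zero (s+10): 10 + j20 → |·| = √(10²+20²) = √500 ≈ 22.361, ∠ = arctan(20/10) ≈ 63.43°
zero (s+50): 50 + j20 → |·| = √(50²+20²) = √2900 ≈ 53.852, ∠ = arctan(20/50) ≈ 21.80°
pole (s+25): 25 + j20 → |·| = √(25²+20²) = √1025 ≈ 32.016, ∠ = arctan(20/25) ≈ 38.66°
pole (s+200): 200 + j20 → |·| = √(200²+20²) = √40400 ≈ 201, ∠ = arctan(20/200) ≈ 5.71°
pole (s+952): 952 + j20 → |·| = √(952²+20²) = √906704 ≈ 952.21, ∠ = arctan(20/952) ≈ 1.20°
|H| = 100 · 1204.2 / 6.1277e+06 ≈ 0.019652

0.0197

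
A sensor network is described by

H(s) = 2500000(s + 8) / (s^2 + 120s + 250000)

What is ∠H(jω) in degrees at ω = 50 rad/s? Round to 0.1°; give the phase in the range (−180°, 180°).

79.5°

At s = jω = j50:
zero (s+8): 8 + j50 → |·| = √(8²+50²) = √2564 ≈ 50.636, ∠ = arctan(50/8) ≈ 80.91°
quadratic: (j50)² + 120·j50 + 250000 = 247500 + j6000 → |·| ≈ 2.4757e+05, ∠ ≈ 1.39°
∠H = 80.91° − 1.39° = 79.52°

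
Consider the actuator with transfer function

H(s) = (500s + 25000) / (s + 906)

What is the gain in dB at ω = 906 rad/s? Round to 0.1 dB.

51.0 dB

Substitute s = j906:
Numerator: 500(j906) + 25000 = 25000 + j453000
Denominator: (j906) + 906 = 906 + j906
|N| = √(25000² + 453000²) ≈ 4.5369e+05, ∠N ≈ 86.84°
|D| = √(906² + 906²) ≈ 1281.3, ∠D ≈ 45.00°
|H| = 4.5369e+05 / 1281.3 ≈ 354.09
Gain = 20 log₁₀(354.09) ≈ 50.98 dB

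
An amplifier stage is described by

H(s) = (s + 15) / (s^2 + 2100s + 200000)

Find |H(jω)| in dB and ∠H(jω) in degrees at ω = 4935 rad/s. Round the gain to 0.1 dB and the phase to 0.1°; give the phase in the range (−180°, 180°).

Substitute s = j4935:
Numerator: (j4935) + 15 = 15 + j4935
Denominator: (j4935)^2 + 2100(j4935) + 200000 = -24154225 + j10363500
|N| = √(15² + 4935²) ≈ 4935, ∠N ≈ 89.83°
|D| = √(24154225² + 10363500²) ≈ 2.6284e+07, ∠D ≈ 156.78°
|H| = 4935 / 2.6284e+07 ≈ 0.00018776
Gain = 20 log₁₀(0.00018776) ≈ -74.53 dB
∠H = 89.83° − 156.78° = -66.95°

-74.5 dB, -67.0°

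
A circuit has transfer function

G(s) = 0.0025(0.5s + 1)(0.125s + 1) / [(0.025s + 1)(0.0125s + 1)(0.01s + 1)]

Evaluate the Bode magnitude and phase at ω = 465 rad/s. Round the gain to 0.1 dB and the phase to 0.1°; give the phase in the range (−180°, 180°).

-19.7 dB, -64.4°

At ω = 465 rad/s:
zero (1 + j465·0.5) = 1 + j232.5 → |·| ≈ 232.5, ∠ ≈ 89.75°
zero (1 + j465·0.125) = 1 + j58.125 → |·| ≈ 58.134, ∠ ≈ 89.01°
pole (1 + j465·0.025) = 1 + j11.625 → |·| ≈ 11.668, ∠ ≈ 85.08°
pole (1 + j465·0.0125) = 1 + j5.8125 → |·| ≈ 5.8979, ∠ ≈ 80.24°
pole (1 + j465·0.01) = 1 + j4.65 → |·| ≈ 4.7563, ∠ ≈ 77.86°
|G| = 0.0025 · 232.5 · 58.134 / (11.668 · 5.8979 · 4.7563) ≈ 0.10324
Gain = 20 log₁₀(0.10324) ≈ -19.72 dB
∠G = (89.75° + 89.01°) − (85.08° + 80.24° + 77.86°) = -64.42°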